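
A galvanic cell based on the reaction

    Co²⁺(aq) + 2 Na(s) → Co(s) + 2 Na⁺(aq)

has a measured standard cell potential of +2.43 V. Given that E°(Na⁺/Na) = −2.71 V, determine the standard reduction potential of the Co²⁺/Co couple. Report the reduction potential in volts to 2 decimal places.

−0.28 V

In the reaction as written the Co²⁺/Co couple is reduced (cathode) and Na⁺/Na is oxidized (anode), so E°cell = E°(Co²⁺/Co) − E°(Na⁺/Na).
E°(Co²⁺/Co) = E°cell + E°(anode) = +2.43 + (−2.71) = −0.28 V.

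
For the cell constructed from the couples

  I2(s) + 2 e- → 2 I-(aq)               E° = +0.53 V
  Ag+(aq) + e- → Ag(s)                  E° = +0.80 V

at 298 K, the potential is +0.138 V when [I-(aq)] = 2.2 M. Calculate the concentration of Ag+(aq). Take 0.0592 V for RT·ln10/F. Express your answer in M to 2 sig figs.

Ag⁺/Ag is the cathode (higher E°); E°cell = +0.80 − (+0.53) = +0.27 V with n = 2.
From the Nernst equation, log Q = n(E° − E)/0.0592 = 2·(+0.27 − (+0.138))/0.0592 = 4.459.
The balanced reaction is 2 Ag+(aq) + 2 I-(aq) → 2 Ag(s) + I2(s), so Q = 1 / ([Ag+(aq)]^2·[I-(aq)]^2).
Solving for the unknown gives log [Ag+(aq)] = −2.572, so [Ag+(aq)] ≈ 0.0027 M.

0.0027 M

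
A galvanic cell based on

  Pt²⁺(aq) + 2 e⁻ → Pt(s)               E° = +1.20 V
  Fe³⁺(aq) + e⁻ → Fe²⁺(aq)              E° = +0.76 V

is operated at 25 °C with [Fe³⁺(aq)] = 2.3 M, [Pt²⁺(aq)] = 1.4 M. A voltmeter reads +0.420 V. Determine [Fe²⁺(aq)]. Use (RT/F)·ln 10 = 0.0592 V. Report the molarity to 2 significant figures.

0.89 M

Pt²⁺/Pt is the cathode (higher E°); E°cell = +1.20 − (+0.76) = +0.44 V with n = 2.
Rearranging E = E° − (0.0592/n)·log Q gives log Q = 2(+0.44 − (+0.420))/0.0592 = 0.676.
The balanced reaction is Pt²⁺(aq) + 2 Fe²⁺(aq) → Pt(s) + 2 Fe³⁺(aq), so Q = [Fe³⁺(aq)]^2 / ([Pt²⁺(aq)]·[Fe²⁺(aq)]^2).
Solving for the unknown gives log [Fe²⁺(aq)] = −0.049, so [Fe²⁺(aq)] ≈ 0.89 M.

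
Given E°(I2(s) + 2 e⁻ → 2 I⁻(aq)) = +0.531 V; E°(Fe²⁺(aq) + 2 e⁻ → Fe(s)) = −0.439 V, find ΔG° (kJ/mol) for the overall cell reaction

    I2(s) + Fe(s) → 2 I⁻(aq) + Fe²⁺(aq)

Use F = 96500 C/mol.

−187 kJ/mol

In the reaction as written I2(s) is reduced, so the I₂/I⁻ couple is the cathode and Fe²⁺/Fe is the anode.
E°cell = +0.531 − (−0.439) = +0.970 V; balancing electrons gives n = 2.
ΔG° = −nFE°cell = −(2)(96500)(+0.970) J/mol = −187 kJ/mol.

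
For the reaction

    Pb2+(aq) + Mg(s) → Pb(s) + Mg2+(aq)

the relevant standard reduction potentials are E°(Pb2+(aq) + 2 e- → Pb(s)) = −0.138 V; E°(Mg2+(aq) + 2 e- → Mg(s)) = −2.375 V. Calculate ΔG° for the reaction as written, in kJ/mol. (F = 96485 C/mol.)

−432 kJ/mol

In the reaction as written Pb2+(aq) is reduced, so the Pb²⁺/Pb couple is the cathode and Mg²⁺/Mg is the anode.
E°cell = −0.138 − (−2.375) = +2.237 V; balancing electrons gives n = 2.
ΔG° = −nFE°cell = −(2)(96485)(+2.237) J/mol = −432 kJ/mol.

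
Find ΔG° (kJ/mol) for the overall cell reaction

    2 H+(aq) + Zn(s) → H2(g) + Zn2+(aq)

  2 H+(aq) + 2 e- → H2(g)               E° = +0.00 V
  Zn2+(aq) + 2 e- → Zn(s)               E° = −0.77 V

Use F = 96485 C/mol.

In the reaction as written H+(aq) is reduced, so the 2H⁺/H₂ couple is the cathode and Zn²⁺/Zn is the anode.
E°cell = +0.00 − (−0.77) = +0.77 V; balancing electrons gives n = 2.
ΔG° = −nFE°cell = −(2)(96485)(+0.77) J/mol = −149 kJ/mol.

−149 kJ/mol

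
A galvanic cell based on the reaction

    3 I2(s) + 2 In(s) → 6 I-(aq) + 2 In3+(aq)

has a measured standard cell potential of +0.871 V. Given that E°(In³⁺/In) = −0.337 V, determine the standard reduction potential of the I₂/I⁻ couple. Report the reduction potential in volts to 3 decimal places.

+0.534 V

In the reaction as written the I₂/I⁻ couple is reduced (cathode) and In³⁺/In is oxidized (anode), so E°cell = E°(I₂/I⁻) − E°(In³⁺/In).
E°(I₂/I⁻) = E°cell + E°(anode) = +0.871 + (−0.337) = +0.534 V.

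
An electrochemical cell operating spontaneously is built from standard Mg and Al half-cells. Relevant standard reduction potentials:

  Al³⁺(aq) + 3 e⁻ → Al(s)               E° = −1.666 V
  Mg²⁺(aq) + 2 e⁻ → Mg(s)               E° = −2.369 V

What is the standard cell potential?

+0.703 V

The Al³⁺/Al couple has the higher E°, so Al ion is reduced (cathode) and Mg is oxidized (anode).
E°cell = E°(cathode) − E°(anode) = −1.666 − (−2.369) = +0.703 V.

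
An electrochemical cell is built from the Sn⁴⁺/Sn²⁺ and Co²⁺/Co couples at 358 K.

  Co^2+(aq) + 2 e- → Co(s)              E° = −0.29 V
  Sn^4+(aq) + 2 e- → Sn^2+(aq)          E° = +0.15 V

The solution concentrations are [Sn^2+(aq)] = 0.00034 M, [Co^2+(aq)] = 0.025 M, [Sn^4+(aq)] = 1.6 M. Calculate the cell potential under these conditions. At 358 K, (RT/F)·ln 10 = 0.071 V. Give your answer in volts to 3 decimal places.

+0.627 V

Since E°(Sn⁴⁺/Sn²⁺) > E°(Co²⁺/Co), Sn⁴⁺/Sn²⁺ serves as the cathode.
E°cell = E°cat − E°an = +0.15 − (−0.29) = +0.44 V; n = 2.
For the overall reaction Sn^4+(aq) + Co(s) → Sn^2+(aq) + Co^2+(aq), Q = ([Sn^2+(aq)]·[Co^2+(aq)]) / [Sn^4+(aq)] = 5.31×10^−6, giving log Q = −5.275.
E = E° − (0.071/n)·log Q = +0.44 − (0.071/2)(−5.275) = +0.627 V.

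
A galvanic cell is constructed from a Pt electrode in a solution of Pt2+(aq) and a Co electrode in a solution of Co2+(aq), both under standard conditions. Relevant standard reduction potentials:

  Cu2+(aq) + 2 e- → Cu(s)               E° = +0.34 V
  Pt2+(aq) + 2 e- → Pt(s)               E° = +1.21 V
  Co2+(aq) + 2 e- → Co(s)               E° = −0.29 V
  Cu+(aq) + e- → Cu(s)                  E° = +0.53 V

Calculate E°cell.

Of the two couples in this cell, the one with the more positive reduction potential is reduced at the cathode: here that is Pt²⁺/Pt (+1.21 V); Co²⁺/Co (−0.29 V) is the anode.
E°cell = E°(cathode) − E°(anode) = +1.21 − (−0.29) = +1.50 V.

+1.50 V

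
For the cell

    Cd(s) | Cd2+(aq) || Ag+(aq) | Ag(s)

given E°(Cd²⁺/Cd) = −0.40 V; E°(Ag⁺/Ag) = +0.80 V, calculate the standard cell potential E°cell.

By convention the left-hand electrode in cell notation is the anode (oxidation) and the right-hand electrode is the cathode (reduction).
E°cell = E°(right) − E°(left) = +0.80 − (−0.40) = +1.20 V.

+1.20 V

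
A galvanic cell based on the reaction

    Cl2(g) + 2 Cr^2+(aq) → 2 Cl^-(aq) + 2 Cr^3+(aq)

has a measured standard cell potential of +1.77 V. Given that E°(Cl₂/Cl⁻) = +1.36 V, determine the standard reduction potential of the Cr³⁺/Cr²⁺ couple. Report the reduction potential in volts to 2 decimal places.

−0.41 V

In the reaction as written the Cl₂/Cl⁻ couple is reduced (cathode) and Cr³⁺/Cr²⁺ is oxidized (anode), so E°cell = E°(Cl₂/Cl⁻) − E°(Cr³⁺/Cr²⁺).
E°(Cr³⁺/Cr²⁺) = E°(cathode) − E°cell = +1.36 − (+1.77) = −0.41 V.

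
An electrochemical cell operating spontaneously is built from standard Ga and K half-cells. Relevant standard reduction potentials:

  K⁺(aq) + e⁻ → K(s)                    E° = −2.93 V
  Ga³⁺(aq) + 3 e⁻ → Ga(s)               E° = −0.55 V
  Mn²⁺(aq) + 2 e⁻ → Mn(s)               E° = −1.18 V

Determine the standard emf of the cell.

Of the two couples in this cell, the one with the more positive reduction potential is reduced at the cathode: here that is Ga³⁺/Ga (−0.55 V); K⁺/K (−2.93 V) is the anode.
E°cell = E°(cathode) − E°(anode) = −0.55 − (−2.93) = +2.38 V.

+2.38 V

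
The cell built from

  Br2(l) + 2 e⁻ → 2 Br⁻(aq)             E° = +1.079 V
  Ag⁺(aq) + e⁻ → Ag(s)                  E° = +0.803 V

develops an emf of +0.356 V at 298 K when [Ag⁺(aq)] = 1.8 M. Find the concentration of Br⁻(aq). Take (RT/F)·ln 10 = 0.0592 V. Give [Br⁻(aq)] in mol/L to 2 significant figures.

0.025 M

Br₂/Br⁻ is the cathode (higher E°); E°cell = +1.079 − (+0.803) = +0.276 V with n = 2.
Rearranging E = E° − (0.0592/n)·log Q gives log Q = 2(+0.276 − (+0.356))/0.0592 = −2.703.
Balancing electrons gives Br2(l) + 2 Ag(s) → 2 Br⁻(aq) + 2 Ag⁺(aq); thus Q = [Br⁻(aq)]^2·[Ag⁺(aq)]^2.
Isolating [Br⁻(aq)] in Q = 10^{−2.703} yields log [Br⁻(aq)] = −1.607, i.e. 0.025 M.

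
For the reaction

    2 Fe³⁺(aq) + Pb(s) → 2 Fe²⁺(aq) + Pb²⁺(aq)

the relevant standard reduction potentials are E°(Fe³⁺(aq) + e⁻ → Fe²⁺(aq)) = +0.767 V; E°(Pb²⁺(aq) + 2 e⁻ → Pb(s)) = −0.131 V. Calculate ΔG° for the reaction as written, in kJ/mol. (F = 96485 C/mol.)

In the reaction as written Fe³⁺(aq) is reduced, so the Fe³⁺/Fe²⁺ couple is the cathode and Pb²⁺/Pb is the anode.
E°cell = +0.767 − (−0.131) = +0.898 V; balancing electrons gives n = 2.
ΔG° = −nFE°cell = −(2)(96485)(+0.898) J/mol = −173 kJ/mol.

−173 kJ/mol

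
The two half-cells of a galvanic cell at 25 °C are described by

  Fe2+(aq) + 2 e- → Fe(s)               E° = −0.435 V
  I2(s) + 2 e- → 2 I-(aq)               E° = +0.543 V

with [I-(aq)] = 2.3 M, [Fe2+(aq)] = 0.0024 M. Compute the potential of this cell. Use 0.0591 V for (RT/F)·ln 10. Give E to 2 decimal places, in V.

I₂/I⁻ is reduced (cathode, E° = +0.543 V) and Fe²⁺/Fe is oxidized (anode).
The standard potential is +0.543 − (−0.435) = +0.978 V and the balanced reaction transfers n = 2 electrons.
For the overall reaction I2(s) + Fe(s) → 2 I-(aq) + Fe2+(aq), Q = [I-(aq)]^2·[Fe2+(aq)] = 0.0127, giving log Q = −1.896.
E = E° − (0.0591/n)·log Q = +0.978 − (0.0591/2)(−1.896) = +1.03 V.

+1.03 V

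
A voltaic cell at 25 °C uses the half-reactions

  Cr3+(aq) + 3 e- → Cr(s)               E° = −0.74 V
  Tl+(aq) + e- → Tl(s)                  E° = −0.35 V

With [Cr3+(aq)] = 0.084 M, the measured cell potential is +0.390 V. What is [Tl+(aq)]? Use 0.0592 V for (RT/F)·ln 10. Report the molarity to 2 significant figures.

The Tl⁺/Tl couple has the larger reduction potential, so it is the cathode: E°cell = −0.35 − (−0.74) = +0.39 V and n = 3.
Since E = E° − (0.0592/n)·log Q, log Q = n(E° − E)/0.0592 = 0.000.
Balancing electrons gives 3 Tl+(aq) + Cr(s) → 3 Tl(s) + Cr3+(aq); thus Q = [Cr3+(aq)] / [Tl+(aq)]^3.
Solving for the unknown gives log [Tl+(aq)] = −0.359, so [Tl+(aq)] ≈ 0.44 M.

0.44 M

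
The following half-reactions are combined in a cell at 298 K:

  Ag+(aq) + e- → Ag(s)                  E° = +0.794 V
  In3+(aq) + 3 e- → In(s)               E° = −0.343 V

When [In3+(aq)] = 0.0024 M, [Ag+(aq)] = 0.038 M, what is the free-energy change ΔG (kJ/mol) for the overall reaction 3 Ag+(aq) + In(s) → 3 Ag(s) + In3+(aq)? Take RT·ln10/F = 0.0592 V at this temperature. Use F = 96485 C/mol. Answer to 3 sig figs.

−320 kJ/mol

With Ag⁺/Ag reduced at the cathode, E°cell = +0.794 − (−0.343) = +1.137 V and n = 3.
Here Q = [In3+(aq)] / [Ag+(aq)]^3 = 43.7 (log Q = 1.641), giving E = +1.137 − (0.0592/3)·(1.641) = +1.1046 V.
Then ΔG = −nFE = −3 × 96485 × +1.1046 J/mol = −320 kJ/mol.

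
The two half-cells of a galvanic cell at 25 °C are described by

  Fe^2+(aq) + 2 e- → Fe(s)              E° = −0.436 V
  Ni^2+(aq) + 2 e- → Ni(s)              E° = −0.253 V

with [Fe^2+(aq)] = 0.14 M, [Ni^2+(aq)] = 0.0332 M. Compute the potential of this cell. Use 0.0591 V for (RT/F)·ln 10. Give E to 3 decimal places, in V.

The Ni²⁺/Ni couple has the more positive E°, so it is the cathode; Fe²⁺/Fe is the anode.
The standard potential is −0.253 − (−0.436) = +0.183 V and the balanced reaction transfers n = 2 electrons.
For the overall reaction Ni^2+(aq) + Fe(s) → Ni(s) + Fe^2+(aq), Q = [Fe^2+(aq)] / [Ni^2+(aq)] = 4.22, giving log Q = 0.625.
Applying E = E° − (RT ln10/nF)·log Q gives +0.183 − (0.0591/2)(0.625) = +0.165 V.

+0.165 V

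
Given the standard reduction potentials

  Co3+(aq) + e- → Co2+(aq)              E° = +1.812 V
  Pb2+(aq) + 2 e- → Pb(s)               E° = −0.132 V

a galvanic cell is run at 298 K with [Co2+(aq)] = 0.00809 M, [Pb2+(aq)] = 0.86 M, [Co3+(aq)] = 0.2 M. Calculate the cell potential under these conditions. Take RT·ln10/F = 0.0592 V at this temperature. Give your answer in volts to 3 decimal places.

Since E°(Co³⁺/Co²⁺) > E°(Pb²⁺/Pb), Co³⁺/Co²⁺ serves as the cathode.
The standard potential is +1.812 − (−0.132) = +1.944 V and the balanced reaction transfers n = 2 electrons.
For the overall reaction 2 Co3+(aq) + Pb(s) → 2 Co2+(aq) + Pb2+(aq), Q = ([Co2+(aq)]^2·[Pb2+(aq)]) / [Co3+(aq)]^2 = 0.00141, giving log Q = −2.852.
E = E° − (0.0592/n)·log Q = +1.944 − (0.0592/2)(−2.852) = +2.028 V.

+2.028 V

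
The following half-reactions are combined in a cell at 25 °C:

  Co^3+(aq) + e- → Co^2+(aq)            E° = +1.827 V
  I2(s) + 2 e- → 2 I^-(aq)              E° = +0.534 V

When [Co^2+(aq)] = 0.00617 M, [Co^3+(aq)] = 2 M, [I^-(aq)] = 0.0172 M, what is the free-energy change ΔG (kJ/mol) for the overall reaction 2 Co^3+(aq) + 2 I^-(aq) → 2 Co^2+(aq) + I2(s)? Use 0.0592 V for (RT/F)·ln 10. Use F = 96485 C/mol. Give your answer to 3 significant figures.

−258 kJ/mol

The standard cell potential is +1.827 − (+0.534) = +1.293 V, with n = 2 electrons in the balanced equation.
The reaction quotient is [Co^2+(aq)]^2 / ([Co^3+(aq)]^2·[I^-(aq)]^2) = 0.0322; by Nernst, E = +1.293 − (0.0592/2)(−1.493) = +1.3372 V.
Then ΔG = −nFE = −2 × 96485 × +1.3372 J/mol = −258 kJ/mol.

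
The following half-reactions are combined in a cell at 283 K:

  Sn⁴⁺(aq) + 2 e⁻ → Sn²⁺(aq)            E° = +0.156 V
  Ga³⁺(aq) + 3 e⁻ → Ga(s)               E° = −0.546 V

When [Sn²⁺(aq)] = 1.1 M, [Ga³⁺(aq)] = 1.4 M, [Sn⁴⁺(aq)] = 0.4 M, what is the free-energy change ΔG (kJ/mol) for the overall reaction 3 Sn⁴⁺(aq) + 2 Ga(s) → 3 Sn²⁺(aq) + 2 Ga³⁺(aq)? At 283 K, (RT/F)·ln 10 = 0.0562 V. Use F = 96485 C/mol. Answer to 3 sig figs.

−398 kJ/mol

E°cell = +0.156 − (−0.546) = +0.702 V; the balanced reaction transfers n = 6 electrons.
Here Q = ([Sn²⁺(aq)]^3·[Ga³⁺(aq)]^2) / [Sn⁴⁺(aq)]^3 = 40.8 (log Q = 1.610), giving E = +0.702 − (0.0562/6)·(1.610) = +0.6869 V.
ΔG = −nFE = −(6)(96485)(+0.6869) J/mol = −398 kJ/mol.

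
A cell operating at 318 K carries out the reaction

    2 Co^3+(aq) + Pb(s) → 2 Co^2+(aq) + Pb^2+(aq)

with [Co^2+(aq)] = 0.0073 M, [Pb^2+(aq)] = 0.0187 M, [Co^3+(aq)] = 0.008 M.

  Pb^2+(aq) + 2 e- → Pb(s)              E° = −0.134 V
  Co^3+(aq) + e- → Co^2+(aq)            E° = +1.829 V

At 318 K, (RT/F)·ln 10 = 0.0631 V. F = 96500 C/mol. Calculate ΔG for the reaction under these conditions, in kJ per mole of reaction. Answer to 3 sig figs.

−390 kJ/mol

With Co³⁺/Co²⁺ reduced at the cathode, E°cell = +1.829 − (−0.134) = +1.963 V and n = 2.
Q = ([Co^2+(aq)]^2·[Pb^2+(aq)]) / [Co^3+(aq)]^2 = 0.0156, so log Q = −1.808 and E = +1.963 − (0.0631/2)(−1.808) = +2.0200 V.
Finally ΔG = −nFE = −(2)(96500 C/mol)(+2.0200 V) = −390 kJ/mol.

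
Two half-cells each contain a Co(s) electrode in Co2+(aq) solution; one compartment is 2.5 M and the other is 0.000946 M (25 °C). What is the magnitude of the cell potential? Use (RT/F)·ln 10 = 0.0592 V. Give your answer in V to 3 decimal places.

For a concentration cell E°cell = 0, since both electrodes use the same couple.
The compartment with the higher Co2+(aq) concentration (2.5 M) acts as the cathode; ions are reduced there and produced at the dilute (0.000946 M) anode.
With n = 2, Ecell = −(0.0592/2)·log([dilute]/[conc]) = −(0.0592/2)·log(0.000946/2.5) = +0.101 V.

0.101 V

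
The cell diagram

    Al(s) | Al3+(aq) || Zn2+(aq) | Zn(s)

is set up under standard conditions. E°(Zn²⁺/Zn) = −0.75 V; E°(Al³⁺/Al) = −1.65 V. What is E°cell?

+0.90 V

By convention the left-hand electrode in cell notation is the anode (oxidation) and the right-hand electrode is the cathode (reduction).
E°cell = E°(right) − E°(left) = −0.75 − (−1.65) = +0.90 V.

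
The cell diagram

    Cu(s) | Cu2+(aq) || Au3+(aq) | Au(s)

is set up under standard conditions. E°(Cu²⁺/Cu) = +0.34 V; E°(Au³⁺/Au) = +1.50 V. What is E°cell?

By convention the left-hand electrode in cell notation is the anode (oxidation) and the right-hand electrode is the cathode (reduction).
E°cell = E°(right) − E°(left) = +1.50 − (+0.34) = +1.16 V.

+1.16 V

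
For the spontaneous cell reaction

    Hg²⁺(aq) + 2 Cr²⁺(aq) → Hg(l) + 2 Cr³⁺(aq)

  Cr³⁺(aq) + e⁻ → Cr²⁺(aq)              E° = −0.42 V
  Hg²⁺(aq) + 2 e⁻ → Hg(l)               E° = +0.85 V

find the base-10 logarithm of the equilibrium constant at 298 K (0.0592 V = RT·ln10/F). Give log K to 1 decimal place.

log K = 42.9

The Hg²⁺/Hg couple is reduced (cathode); E°cell = +0.85 − (−0.42) = +1.27 V with n = 2.
At equilibrium E = 0, so log K = nE°cell / 0.0592 = (2)(+1.27) / 0.0592 = 42.9.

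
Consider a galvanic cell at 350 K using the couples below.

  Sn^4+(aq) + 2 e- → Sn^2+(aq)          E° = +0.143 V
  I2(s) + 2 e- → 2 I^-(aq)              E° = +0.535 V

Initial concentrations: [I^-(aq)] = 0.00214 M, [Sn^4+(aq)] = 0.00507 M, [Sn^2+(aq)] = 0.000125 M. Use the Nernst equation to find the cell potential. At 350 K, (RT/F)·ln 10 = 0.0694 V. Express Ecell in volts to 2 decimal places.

I₂/I⁻ is reduced (cathode, E° = +0.535 V) and Sn⁴⁺/Sn²⁺ is oxidized (anode).
The standard potential is +0.535 − (+0.143) = +0.392 V and the balanced reaction transfers n = 2 electrons.
The balanced reaction is I2(s) + Sn^2+(aq) → 2 I^-(aq) + Sn^4+(aq), so Q = ([I^-(aq)]^2·[Sn^4+(aq)]) / [Sn^2+(aq)] = 0.000186 and log Q = −3.731.
By the Nernst equation, E = +0.392 − (0.0694/2)·(−3.731) = +0.52 V.

+0.52 V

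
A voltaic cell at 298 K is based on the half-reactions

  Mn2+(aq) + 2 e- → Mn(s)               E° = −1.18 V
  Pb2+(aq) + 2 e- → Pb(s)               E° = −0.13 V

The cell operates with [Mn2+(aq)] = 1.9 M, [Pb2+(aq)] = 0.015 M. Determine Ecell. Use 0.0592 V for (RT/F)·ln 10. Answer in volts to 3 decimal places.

Since E°(Pb²⁺/Pb) > E°(Mn²⁺/Mn), Pb²⁺/Pb serves as the cathode.
The standard potential is −0.13 − (−1.18) = +1.05 V and the balanced reaction transfers n = 2 electrons.
The balanced reaction is Pb2+(aq) + Mn(s) → Pb(s) + Mn2+(aq), so Q = [Mn2+(aq)] / [Pb2+(aq)] = 127 and log Q = 2.103.
Applying E = E° − (RT ln10/nF)·log Q gives +1.05 − (0.0592/2)(2.103) = +0.988 V.

+0.988 V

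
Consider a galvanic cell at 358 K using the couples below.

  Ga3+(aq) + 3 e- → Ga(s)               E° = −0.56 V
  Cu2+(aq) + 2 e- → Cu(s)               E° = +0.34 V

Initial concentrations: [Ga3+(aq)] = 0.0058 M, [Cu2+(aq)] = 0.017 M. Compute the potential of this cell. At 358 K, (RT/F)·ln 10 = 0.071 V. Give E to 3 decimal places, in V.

The Cu²⁺/Cu couple has the more positive E°, so it is the cathode; Ga³⁺/Ga is the anode.
The standard potential is +0.34 − (−0.56) = +0.90 V and the balanced reaction transfers n = 6 electrons.
For the overall reaction 3 Cu2+(aq) + 2 Ga(s) → 3 Cu(s) + 2 Ga3+(aq), Q = [Ga3+(aq)]^2 / [Cu2+(aq)]^3 = 6.85, giving log Q = 0.836.
E = E° − (0.071/n)·log Q = +0.90 − (0.071/6)(0.836) = +0.890 V.

+0.890 V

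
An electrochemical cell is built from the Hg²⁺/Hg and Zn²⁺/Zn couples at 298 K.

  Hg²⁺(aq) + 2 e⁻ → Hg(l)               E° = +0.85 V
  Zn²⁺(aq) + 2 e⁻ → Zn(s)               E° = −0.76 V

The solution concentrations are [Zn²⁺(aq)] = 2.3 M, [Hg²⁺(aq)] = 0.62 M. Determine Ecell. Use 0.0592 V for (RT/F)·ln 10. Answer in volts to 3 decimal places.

The Hg²⁺/Hg couple has the more positive E°, so it is the cathode; Zn²⁺/Zn is the anode.
E°cell = E°cat − E°an = +0.85 − (−0.76) = +1.61 V; n = 2.
Balancing gives Hg²⁺(aq) + Zn(s) → Hg(l) + Zn²⁺(aq); hence Q = [Zn²⁺(aq)] / [Hg²⁺(aq)] = 3.71 (log Q = 0.569).
E = E° − (0.0592/n)·log Q = +1.61 − (0.0592/2)(0.569) = +1.593 V.

+1.593 V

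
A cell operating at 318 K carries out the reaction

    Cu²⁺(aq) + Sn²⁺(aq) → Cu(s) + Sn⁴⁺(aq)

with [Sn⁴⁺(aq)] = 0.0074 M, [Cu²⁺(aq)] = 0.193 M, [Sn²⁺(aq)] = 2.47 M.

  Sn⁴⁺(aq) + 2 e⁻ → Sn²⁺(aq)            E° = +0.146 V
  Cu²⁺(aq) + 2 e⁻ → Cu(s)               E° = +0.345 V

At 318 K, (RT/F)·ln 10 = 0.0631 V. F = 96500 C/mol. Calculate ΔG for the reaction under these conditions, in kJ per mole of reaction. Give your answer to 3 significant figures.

The standard cell potential is +0.345 − (+0.146) = +0.199 V, with n = 2 electrons in the balanced equation.
Here Q = [Sn⁴⁺(aq)] / ([Cu²⁺(aq)]·[Sn²⁺(aq)]) = 0.0155 (log Q = −1.809), giving E = +0.199 − (0.0631/2)·(−1.809) = +0.2561 V.
ΔG = −nFE = −(2)(96500)(+0.2561) J/mol = −49.4 kJ/mol.

−49.4 kJ/mol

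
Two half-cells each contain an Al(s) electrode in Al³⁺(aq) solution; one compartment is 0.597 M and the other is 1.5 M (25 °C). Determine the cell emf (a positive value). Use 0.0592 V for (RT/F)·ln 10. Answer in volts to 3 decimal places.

For a concentration cell E°cell = 0, since both electrodes use the same couple.
The compartment with the higher Al³⁺(aq) concentration (1.5 M) acts as the cathode; ions are reduced there and produced at the dilute (0.597 M) anode.
With n = 3, Ecell = −(0.0592/3)·log([dilute]/[conc]) = −(0.0592/3)·log(0.597/1.5) = +0.008 V.

0.008 V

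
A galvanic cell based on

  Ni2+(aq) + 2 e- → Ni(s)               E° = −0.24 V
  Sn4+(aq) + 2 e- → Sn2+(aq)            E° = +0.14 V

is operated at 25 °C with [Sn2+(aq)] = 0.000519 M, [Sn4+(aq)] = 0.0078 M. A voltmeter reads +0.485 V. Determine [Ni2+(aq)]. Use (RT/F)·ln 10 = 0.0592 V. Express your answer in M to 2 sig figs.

Sn⁴⁺/Sn²⁺ is the cathode (higher E°); E°cell = +0.14 − (−0.24) = +0.38 V with n = 2.
Rearranging E = E° − (0.0592/n)·log Q gives log Q = 2(+0.38 − (+0.485))/0.0592 = −3.547.
The balanced reaction is Sn4+(aq) + Ni(s) → Sn2+(aq) + Ni2+(aq), so Q = ([Sn2+(aq)]·[Ni2+(aq)]) / [Sn4+(aq)].
Solving for the unknown gives log [Ni2+(aq)] = −2.370, so [Ni2+(aq)] ≈ 0.0043 M.

0.0043 M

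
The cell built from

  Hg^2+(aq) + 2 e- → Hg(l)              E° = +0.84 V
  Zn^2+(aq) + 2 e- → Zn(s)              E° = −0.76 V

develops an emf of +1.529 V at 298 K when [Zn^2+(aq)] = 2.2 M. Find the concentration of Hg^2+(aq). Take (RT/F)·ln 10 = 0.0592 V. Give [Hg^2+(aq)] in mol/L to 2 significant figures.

0.0088 M

The Hg²⁺/Hg couple has the larger reduction potential, so it is the cathode: E°cell = +0.84 − (−0.76) = +1.60 V and n = 2.
Rearranging E = E° − (0.0592/n)·log Q gives log Q = 2(+1.60 − (+1.529))/0.0592 = 2.399.
Balancing electrons gives Hg^2+(aq) + Zn(s) → Hg(l) + Zn^2+(aq); thus Q = [Zn^2+(aq)] / [Hg^2+(aq)].
Solving for the unknown gives log [Hg^2+(aq)] = −2.057, so [Hg^2+(aq)] ≈ 0.0088 M.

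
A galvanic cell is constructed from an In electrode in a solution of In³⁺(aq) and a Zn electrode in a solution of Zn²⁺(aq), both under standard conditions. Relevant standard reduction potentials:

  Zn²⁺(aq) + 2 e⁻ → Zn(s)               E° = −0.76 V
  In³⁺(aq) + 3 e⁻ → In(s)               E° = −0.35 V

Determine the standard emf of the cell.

+0.41 V

Of the two couples in this cell, the one with the more positive reduction potential is reduced at the cathode: here that is In³⁺/In (−0.35 V); Zn²⁺/Zn (−0.76 V) is the anode.
E°cell = E°(cathode) − E°(anode) = −0.35 − (−0.76) = +0.41 V.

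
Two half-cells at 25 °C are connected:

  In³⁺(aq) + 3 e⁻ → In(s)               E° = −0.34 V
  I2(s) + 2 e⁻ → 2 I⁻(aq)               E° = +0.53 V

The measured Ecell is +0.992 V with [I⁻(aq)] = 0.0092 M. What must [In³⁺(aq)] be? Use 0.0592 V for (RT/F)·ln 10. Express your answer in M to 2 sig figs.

0.84 M

The I₂/I⁻ couple has the larger reduction potential, so it is the cathode: E°cell = +0.53 − (−0.34) = +0.87 V and n = 6.
Since E = E° − (0.0592/n)·log Q, log Q = n(E° − E)/0.0592 = −12.365.
The balanced reaction is 3 I2(s) + 2 In(s) → 6 I⁻(aq) + 2 In³⁺(aq), so Q = [I⁻(aq)]^6·[In³⁺(aq)]^2.
Solving for the unknown gives log [In³⁺(aq)] = −0.074, so [In³⁺(aq)] ≈ 0.84 M.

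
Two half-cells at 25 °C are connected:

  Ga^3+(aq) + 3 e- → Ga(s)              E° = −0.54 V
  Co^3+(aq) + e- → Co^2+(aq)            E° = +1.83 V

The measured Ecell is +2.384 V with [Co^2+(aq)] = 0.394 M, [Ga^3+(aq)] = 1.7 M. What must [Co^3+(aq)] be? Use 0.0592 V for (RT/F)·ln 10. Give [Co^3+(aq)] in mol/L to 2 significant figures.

With Co³⁺/Co²⁺ at the cathode and Ga³⁺/Ga at the anode, E°cell = +1.83 − (−0.54) = +2.37 V (n = 3).
Since E = E° − (0.0592/n)·log Q, log Q = n(E° − E)/0.0592 = −0.709.
The balanced reaction is 3 Co^3+(aq) + Ga(s) → 3 Co^2+(aq) + Ga^3+(aq), so Q = ([Co^2+(aq)]^3·[Ga^3+(aq)]) / [Co^3+(aq)]^3.
Isolating [Co^3+(aq)] in Q = 10^{−0.709} yields log [Co^3+(aq)] = −0.091, i.e. 0.81 M.

0.81 M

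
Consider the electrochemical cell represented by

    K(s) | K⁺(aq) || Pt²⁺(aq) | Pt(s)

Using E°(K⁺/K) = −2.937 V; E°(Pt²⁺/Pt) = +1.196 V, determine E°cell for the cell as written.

+4.133 V

By convention the left-hand electrode in cell notation is the anode (oxidation) and the right-hand electrode is the cathode (reduction).
E°cell = E°(right) − E°(left) = +1.196 − (−2.937) = +4.133 V.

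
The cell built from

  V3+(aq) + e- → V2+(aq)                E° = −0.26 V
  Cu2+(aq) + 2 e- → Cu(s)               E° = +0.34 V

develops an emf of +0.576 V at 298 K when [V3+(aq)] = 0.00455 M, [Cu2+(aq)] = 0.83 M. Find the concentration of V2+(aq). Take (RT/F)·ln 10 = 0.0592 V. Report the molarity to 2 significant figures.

0.0020 M

With Cu²⁺/Cu at the cathode and V³⁺/V²⁺ at the anode, E°cell = +0.34 − (−0.26) = +0.60 V (n = 2).
Since E = E° − (0.0592/n)·log Q, log Q = n(E° − E)/0.0592 = 0.811.
The balanced reaction is Cu2+(aq) + 2 V2+(aq) → Cu(s) + 2 V3+(aq), so Q = [V3+(aq)]^2 / ([Cu2+(aq)]·[V2+(aq)]^2).
Isolating [V2+(aq)] in Q = 10^{0.811} yields log [V2+(aq)] = −2.707, i.e. 0.0020 M.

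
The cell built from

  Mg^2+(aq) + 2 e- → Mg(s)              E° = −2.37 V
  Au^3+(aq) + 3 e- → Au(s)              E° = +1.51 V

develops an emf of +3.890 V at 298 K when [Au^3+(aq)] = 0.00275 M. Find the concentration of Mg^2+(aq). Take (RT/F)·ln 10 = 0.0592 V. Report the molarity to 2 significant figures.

0.0090 M

With Au³⁺/Au at the cathode and Mg²⁺/Mg at the anode, E°cell = +1.51 − (−2.37) = +3.88 V (n = 6).
Since E = E° − (0.0592/n)·log Q, log Q = n(E° − E)/0.0592 = −1.014.
The balanced reaction is 2 Au^3+(aq) + 3 Mg(s) → 2 Au(s) + 3 Mg^2+(aq), so Q = [Mg^2+(aq)]^3 / [Au^3+(aq)]^2.
Solving for the unknown gives log [Mg^2+(aq)] = −2.045, so [Mg^2+(aq)] ≈ 0.0090 M.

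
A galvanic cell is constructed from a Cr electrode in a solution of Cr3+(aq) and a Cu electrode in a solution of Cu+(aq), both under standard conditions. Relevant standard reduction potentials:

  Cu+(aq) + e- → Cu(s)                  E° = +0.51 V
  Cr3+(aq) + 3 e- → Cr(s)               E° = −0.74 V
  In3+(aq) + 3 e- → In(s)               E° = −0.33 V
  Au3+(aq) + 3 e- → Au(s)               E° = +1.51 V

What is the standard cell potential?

+1.25 V

Of the two couples in this cell, the one with the more positive reduction potential is reduced at the cathode: here that is Cu⁺/Cu (+0.51 V); Cr³⁺/Cr (−0.74 V) is the anode.
E°cell = E°(cathode) − E°(anode) = +0.51 − (−0.74) = +1.25 V.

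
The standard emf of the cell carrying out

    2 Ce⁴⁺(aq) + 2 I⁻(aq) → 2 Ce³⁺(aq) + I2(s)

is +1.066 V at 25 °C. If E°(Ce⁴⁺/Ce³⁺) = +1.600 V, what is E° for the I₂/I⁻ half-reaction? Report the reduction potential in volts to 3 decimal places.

+0.534 V

In the reaction as written the Ce⁴⁺/Ce³⁺ couple is reduced (cathode) and I₂/I⁻ is oxidized (anode), so E°cell = E°(Ce⁴⁺/Ce³⁺) − E°(I₂/I⁻).
E°(I₂/I⁻) = E°(cathode) − E°cell = +1.600 − (+1.066) = +0.534 V.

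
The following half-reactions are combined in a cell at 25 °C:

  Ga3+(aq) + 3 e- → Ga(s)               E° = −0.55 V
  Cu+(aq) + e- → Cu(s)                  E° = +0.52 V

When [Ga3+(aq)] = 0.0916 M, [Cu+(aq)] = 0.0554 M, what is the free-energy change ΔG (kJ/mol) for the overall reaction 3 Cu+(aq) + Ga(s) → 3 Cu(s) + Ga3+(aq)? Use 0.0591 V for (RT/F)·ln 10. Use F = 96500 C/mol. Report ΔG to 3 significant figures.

The standard cell potential is +0.52 − (−0.55) = +1.07 V, with n = 3 electrons in the balanced equation.
The reaction quotient is [Ga3+(aq)] / [Cu+(aq)]^3 = 539; by Nernst, E = +1.07 − (0.0591/3)(2.731) = +1.0162 V.
Finally ΔG = −nFE = −(3)(96500 C/mol)(+1.0162 V) = −294 kJ/mol.

−294 kJ/mol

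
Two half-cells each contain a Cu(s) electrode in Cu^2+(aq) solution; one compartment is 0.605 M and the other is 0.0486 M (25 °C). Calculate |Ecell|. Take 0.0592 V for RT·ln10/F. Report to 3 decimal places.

For a concentration cell E°cell = 0, since both electrodes use the same couple.
The compartment with the higher Cu^2+(aq) concentration (0.605 M) acts as the cathode; ions are reduced there and produced at the dilute (0.0486 M) anode.
With n = 2, Ecell = −(0.0592/2)·log([dilute]/[conc]) = −(0.0592/2)·log(0.0486/0.605) = +0.032 V.

0.032 V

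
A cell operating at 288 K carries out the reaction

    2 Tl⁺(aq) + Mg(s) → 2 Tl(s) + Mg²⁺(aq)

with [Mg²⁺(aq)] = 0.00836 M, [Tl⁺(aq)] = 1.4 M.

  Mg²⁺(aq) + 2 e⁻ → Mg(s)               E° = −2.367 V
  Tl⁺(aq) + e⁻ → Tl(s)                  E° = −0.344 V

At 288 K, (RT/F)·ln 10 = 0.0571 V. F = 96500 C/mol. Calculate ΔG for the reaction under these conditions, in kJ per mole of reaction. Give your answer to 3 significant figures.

−404 kJ/mol

With Tl⁺/Tl reduced at the cathode, E°cell = −0.344 − (−2.367) = +2.023 V and n = 2.
The reaction quotient is [Mg²⁺(aq)] / [Tl⁺(aq)]^2 = 0.00427; by Nernst, E = +2.023 − (0.0571/2)(−2.370) = +2.0907 V.
Finally ΔG = −nFE = −(2)(96500 C/mol)(+2.0907 V) = −404 kJ/mol.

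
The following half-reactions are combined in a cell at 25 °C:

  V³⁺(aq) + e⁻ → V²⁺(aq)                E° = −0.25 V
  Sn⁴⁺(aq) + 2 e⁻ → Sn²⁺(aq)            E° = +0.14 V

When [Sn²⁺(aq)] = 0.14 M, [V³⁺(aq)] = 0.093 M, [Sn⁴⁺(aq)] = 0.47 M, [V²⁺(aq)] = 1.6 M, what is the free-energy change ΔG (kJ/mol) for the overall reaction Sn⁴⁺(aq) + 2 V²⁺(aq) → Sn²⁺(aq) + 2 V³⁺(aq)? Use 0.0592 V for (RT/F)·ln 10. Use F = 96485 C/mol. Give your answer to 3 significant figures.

E°cell = +0.14 − (−0.25) = +0.39 V; the balanced reaction transfers n = 2 electrons.
Q = ([Sn²⁺(aq)]·[V³⁺(aq)]^2) / ([Sn⁴⁺(aq)]·[V²⁺(aq)]^2) = 0.00101, so log Q = −2.997 and E = +0.39 − (0.0592/2)(−2.997) = +0.4787 V.
ΔG = −nFE = −(2)(96485)(+0.4787) J/mol = −92.4 kJ/mol.

−92.4 kJ/mol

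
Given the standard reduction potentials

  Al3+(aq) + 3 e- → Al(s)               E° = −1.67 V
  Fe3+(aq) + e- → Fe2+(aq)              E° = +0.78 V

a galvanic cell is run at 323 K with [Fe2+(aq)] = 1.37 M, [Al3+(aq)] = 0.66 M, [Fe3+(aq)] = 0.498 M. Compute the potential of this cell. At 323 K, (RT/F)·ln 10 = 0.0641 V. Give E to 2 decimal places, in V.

+2.43 V

Since E°(Fe³⁺/Fe²⁺) > E°(Al³⁺/Al), Fe³⁺/Fe²⁺ serves as the cathode.
E°cell = +0.78 − (−1.67) = +2.45 V, with n = 3 electrons transferred.
For the overall reaction 3 Fe3+(aq) + Al(s) → 3 Fe2+(aq) + Al3+(aq), Q = ([Fe2+(aq)]^3·[Al3+(aq)]) / [Fe3+(aq)]^3 = 13.7, giving log Q = 1.138.
By the Nernst equation, E = +2.45 − (0.0641/3)·(1.138) = +2.43 V.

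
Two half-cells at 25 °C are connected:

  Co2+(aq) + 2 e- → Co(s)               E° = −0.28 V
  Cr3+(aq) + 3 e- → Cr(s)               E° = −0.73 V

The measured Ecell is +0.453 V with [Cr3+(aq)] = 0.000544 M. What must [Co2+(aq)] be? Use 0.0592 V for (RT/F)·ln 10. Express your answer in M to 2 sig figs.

Co²⁺/Co is the cathode (higher E°); E°cell = −0.28 − (−0.73) = +0.45 V with n = 6.
Rearranging E = E° − (0.0592/n)·log Q gives log Q = 6(+0.45 − (+0.453))/0.0592 = −0.304.
For 3 Co2+(aq) + 2 Cr(s) → 3 Co(s) + 2 Cr3+(aq), the reaction quotient is Q = [Cr3+(aq)]^2 / [Co2+(aq)]^3.
Solving for the unknown gives log [Co2+(aq)] = −2.075, so [Co2+(aq)] ≈ 0.0084 M.

0.0084 M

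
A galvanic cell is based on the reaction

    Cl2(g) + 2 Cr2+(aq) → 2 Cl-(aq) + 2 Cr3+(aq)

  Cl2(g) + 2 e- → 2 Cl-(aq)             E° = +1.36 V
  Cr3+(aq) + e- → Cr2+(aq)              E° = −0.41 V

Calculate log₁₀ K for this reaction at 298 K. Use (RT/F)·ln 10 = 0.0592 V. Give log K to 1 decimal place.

log K = 59.8

The Cl₂/Cl⁻ couple is reduced (cathode); E°cell = +1.36 − (−0.41) = +1.77 V with n = 2.
At equilibrium E = 0, so log K = nE°cell / 0.0592 = (2)(+1.77) / 0.0592 = 59.8.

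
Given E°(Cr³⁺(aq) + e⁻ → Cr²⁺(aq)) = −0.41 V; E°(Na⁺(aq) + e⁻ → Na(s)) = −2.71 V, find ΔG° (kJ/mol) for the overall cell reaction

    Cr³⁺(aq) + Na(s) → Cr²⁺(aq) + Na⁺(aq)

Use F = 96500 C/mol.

In the reaction as written Cr³⁺(aq) is reduced, so the Cr³⁺/Cr²⁺ couple is the cathode and Na⁺/Na is the anode.
E°cell = −0.41 − (−2.71) = +2.30 V; balancing electrons gives n = 1.
ΔG° = −nFE°cell = −(1)(96500)(+2.30) J/mol = −222 kJ/mol.

−222 kJ/mol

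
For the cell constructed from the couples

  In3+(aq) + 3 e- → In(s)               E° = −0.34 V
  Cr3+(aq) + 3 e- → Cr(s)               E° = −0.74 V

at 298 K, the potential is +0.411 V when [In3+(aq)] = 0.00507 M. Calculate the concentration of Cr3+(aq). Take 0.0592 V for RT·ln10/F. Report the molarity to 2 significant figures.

With In³⁺/In at the cathode and Cr³⁺/Cr at the anode, E°cell = −0.34 − (−0.74) = +0.40 V (n = 3).
Since E = E° − (0.0592/n)·log Q, log Q = n(E° − E)/0.0592 = −0.557.
Balancing electrons gives In3+(aq) + Cr(s) → In(s) + Cr3+(aq); thus Q = [Cr3+(aq)] / [In3+(aq)].
Substituting the known concentrations and solving, log [Cr3+(aq)] = −2.852 and [Cr3+(aq)] = 0.0014 M.

0.0014 M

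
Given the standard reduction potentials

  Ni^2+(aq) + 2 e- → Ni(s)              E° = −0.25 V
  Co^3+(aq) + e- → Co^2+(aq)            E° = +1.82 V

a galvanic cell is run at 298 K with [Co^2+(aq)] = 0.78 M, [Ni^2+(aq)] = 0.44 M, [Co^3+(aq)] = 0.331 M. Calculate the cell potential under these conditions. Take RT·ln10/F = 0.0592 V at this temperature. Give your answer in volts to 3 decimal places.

+2.059 V

Since E°(Co³⁺/Co²⁺) > E°(Ni²⁺/Ni), Co³⁺/Co²⁺ serves as the cathode.
E°cell = +1.82 − (−0.25) = +2.07 V, with n = 2 electrons transferred.
For the overall reaction 2 Co^3+(aq) + Ni(s) → 2 Co^2+(aq) + Ni^2+(aq), Q = ([Co^2+(aq)]^2·[Ni^2+(aq)]) / [Co^3+(aq)]^2 = 2.44, giving log Q = 0.388.
Applying E = E° − (RT ln10/nF)·log Q gives +2.07 − (0.0592/2)(0.388) = +2.059 V.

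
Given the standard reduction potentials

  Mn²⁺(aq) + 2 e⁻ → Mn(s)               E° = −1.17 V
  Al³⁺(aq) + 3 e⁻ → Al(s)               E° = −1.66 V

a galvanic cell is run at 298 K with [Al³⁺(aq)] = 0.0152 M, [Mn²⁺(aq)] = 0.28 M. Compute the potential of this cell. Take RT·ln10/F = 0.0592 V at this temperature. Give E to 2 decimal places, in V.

+0.51 V

Since E°(Mn²⁺/Mn) > E°(Al³⁺/Al), Mn²⁺/Mn serves as the cathode.
E°cell = E°cat − E°an = −1.17 − (−1.66) = +0.49 V; n = 6.
Balancing gives 3 Mn²⁺(aq) + 2 Al(s) → 3 Mn(s) + 2 Al³⁺(aq); hence Q = [Al³⁺(aq)]^2 / [Mn²⁺(aq)]^3 = 0.0105 (log Q = −1.978).
By the Nernst equation, E = +0.49 − (0.0592/6)·(−1.978) = +0.51 V.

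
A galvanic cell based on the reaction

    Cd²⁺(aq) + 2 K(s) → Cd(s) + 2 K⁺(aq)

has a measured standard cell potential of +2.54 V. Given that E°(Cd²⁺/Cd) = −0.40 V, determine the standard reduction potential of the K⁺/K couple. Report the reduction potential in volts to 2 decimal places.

In the reaction as written the Cd²⁺/Cd couple is reduced (cathode) and K⁺/K is oxidized (anode), so E°cell = E°(Cd²⁺/Cd) − E°(K⁺/K).
E°(K⁺/K) = E°(cathode) − E°cell = −0.40 − (+2.54) = −2.94 V.

−2.94 V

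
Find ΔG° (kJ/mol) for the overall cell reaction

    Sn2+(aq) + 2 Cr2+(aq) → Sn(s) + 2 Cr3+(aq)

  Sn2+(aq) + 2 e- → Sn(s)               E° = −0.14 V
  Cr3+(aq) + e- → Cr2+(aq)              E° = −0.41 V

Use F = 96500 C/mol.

−52.1 kJ/mol

In the reaction as written Sn2+(aq) is reduced, so the Sn²⁺/Sn couple is the cathode and Cr³⁺/Cr²⁺ is the anode.
E°cell = −0.14 − (−0.41) = +0.27 V; balancing electrons gives n = 2.
ΔG° = −nFE°cell = −(2)(96500)(+0.27) J/mol = −52.1 kJ/mol.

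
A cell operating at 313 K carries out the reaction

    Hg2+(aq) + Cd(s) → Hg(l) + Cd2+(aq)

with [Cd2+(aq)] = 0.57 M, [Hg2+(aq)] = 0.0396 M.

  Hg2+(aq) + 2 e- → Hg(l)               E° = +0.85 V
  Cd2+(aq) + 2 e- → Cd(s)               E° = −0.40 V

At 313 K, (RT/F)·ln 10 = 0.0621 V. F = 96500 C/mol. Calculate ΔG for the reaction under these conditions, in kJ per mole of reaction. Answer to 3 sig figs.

The standard cell potential is +0.85 − (−0.40) = +1.25 V, with n = 2 electrons in the balanced equation.
Q = [Cd2+(aq)] / [Hg2+(aq)] = 14.4, so log Q = 1.158 and E = +1.25 − (0.0621/2)(1.158) = +1.2140 V.
ΔG = −nFE = −(2)(96500)(+1.2140) J/mol = −234 kJ/mol.

−234 kJ/mol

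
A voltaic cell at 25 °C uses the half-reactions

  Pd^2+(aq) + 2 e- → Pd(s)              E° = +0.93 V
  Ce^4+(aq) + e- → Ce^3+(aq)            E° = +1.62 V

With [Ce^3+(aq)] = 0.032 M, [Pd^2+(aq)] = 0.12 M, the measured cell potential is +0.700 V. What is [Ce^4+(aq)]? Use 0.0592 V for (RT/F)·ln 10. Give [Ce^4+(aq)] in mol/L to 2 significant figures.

The Ce⁴⁺/Ce³⁺ couple has the larger reduction potential, so it is the cathode: E°cell = +1.62 − (+0.93) = +0.69 V and n = 2.
Rearranging E = E° − (0.0592/n)·log Q gives log Q = 2(+0.69 − (+0.700))/0.0592 = −0.338.
For 2 Ce^4+(aq) + Pd(s) → 2 Ce^3+(aq) + Pd^2+(aq), the reaction quotient is Q = ([Ce^3+(aq)]^2·[Pd^2+(aq)]) / [Ce^4+(aq)]^2.
Substituting the known concentrations and solving, log [Ce^4+(aq)] = −1.786 and [Ce^4+(aq)] = 0.016 M.

0.016 M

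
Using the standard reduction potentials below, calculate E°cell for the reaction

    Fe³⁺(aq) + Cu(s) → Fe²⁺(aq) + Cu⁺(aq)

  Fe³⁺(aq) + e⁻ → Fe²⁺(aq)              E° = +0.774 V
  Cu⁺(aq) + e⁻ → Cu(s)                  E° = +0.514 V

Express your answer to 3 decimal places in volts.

Fe³⁺(aq) gains electrons, so the Fe³⁺/Fe²⁺ couple is the cathode; the Cu⁺/Cu couple is the anode.
E°cell = E°(cathode) − E°(anode) = +0.774 − (+0.514) = +0.260 V.

+0.260 V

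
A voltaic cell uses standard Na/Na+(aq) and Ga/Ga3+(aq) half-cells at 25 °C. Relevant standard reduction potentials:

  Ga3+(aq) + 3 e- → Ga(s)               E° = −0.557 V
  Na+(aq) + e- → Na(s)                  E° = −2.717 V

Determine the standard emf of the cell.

+2.160 V

The Ga³⁺/Ga couple has the higher E°, so Ga ion is reduced (cathode) and Na is oxidized (anode).
E°cell = E°(cathode) − E°(anode) = −0.557 − (−2.717) = +2.160 V.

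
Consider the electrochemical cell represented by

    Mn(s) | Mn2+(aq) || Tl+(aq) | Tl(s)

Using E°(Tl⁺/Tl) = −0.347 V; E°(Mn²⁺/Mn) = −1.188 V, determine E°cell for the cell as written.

+0.841 V

By convention the left-hand electrode in cell notation is the anode (oxidation) and the right-hand electrode is the cathode (reduction).
E°cell = E°(right) − E°(left) = −0.347 − (−1.188) = +0.841 V.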